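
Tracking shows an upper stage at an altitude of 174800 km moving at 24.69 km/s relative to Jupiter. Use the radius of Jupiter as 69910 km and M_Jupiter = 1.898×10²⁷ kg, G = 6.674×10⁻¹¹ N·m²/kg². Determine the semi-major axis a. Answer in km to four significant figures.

a ≈ 2.976×10⁵ km

μ = GM = 6.674×10⁻¹¹ × 1.898×10²⁷ = 1.267×10¹⁷ m³/s².
r = 69910 + 174800 = 2.4471×10⁵ km = 2.447×10⁸ m.
Vis-viva rearranged: 1/a = 2/r − v²/μ = 8.173×10⁻⁹ − 4.812×10⁻⁹ = 3.361×10⁻⁹ m⁻¹.
a = 2.976×10⁸ m = 2.9757×10⁵ km.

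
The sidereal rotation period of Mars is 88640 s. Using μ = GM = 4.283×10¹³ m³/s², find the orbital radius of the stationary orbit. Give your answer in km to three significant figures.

A synchronous orbit has period T, so by Kepler's third law a = (μT²/4π²)^(1/3).
μT²/4π² = 4.283×10¹³ × (8.864×10⁴)² / 39.48 = 8.524×10²¹ m³.
a = 2.043×10⁷ m = 20428 km.

r_sync ≈ 20400 km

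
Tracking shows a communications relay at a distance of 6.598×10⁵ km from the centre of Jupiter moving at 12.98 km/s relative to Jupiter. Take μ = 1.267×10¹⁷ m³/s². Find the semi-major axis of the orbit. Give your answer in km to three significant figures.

a ≈ 5.88×10⁵ km

r = 6.598×10⁸ m.
Specific orbital energy ε = v²/2 − μ/r = (12980)²/2 − 1.267×10¹⁷/6.598×10⁸ = -1.078×10⁸ J/kg.
Since ε = −μ/(2a), a = −μ/(2ε) = 5.877×10⁸ m = 5.8773×10⁵ km.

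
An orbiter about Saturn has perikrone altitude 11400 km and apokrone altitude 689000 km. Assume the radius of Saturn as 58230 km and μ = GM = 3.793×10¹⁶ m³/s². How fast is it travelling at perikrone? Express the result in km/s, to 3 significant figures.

r_p = 58230 + 11400 = 69630 km = 6.9630×10⁷ m.
r_a = 58230 + 689000 = 747230 km = 7.4723×10⁸ m.
Semi-major axis a = (r_p + r_a)/2 = 4.0843×10⁵ km = 4.084×10⁸ m.
Vis-viva: v² = μ(2/r − 1/a) = 3.793×10¹⁶ × (2.872×10⁻⁸ − 2.448×10⁻⁹) = 9.966×10⁸ m²/s².
v = 31570 m/s = 31.57 km/s.

v ≈ 31.6 km/s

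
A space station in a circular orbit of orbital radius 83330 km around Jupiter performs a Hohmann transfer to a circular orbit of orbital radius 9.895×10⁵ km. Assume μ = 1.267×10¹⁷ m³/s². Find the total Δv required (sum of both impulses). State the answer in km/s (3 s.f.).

r₁ = 83330 km = 8.333×10⁷ m.
r₂ = 9.895×10⁵ km = 9.895×10⁸ m.
Transfer ellipse a_t = (r₁ + r₂)/2 = 5.364×10⁸ m.
At r₁: circular v_c1 = √(μ/r₁) = 38990 m/s; transfer-perijove v_p = √[μ(2/r₁ − 1/a_t)] = 52960 m/s.
Δv₁ = v_p − v_c1 = 13970 m/s.
At r₂: circular v_c2 = √(μ/r₂) = 11320 m/s; transfer-apojove v_a = √[μ(2/r₂ − 1/a_t)] = 4460 m/s.
Δv₂ = v_c2 − v_a = 6856 m/s.
Total Δv = Δv₁ + Δv₂ = 20820 m/s = 20.82 km/s.

Δv_total ≈ 20.8 km/s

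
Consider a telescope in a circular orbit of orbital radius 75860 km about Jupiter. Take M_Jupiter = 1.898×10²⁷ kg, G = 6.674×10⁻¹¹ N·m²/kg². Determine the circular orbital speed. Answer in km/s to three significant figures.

v ≈ 40.9 km/s

μ = GM = 6.674×10⁻¹¹ × 1.898×10²⁷ = 1.267×10¹⁷ m³/s².
r = 75860 km = 7.586×10⁷ m.
For a circular orbit v = √(μ/r) = √(1.267×10¹⁷ / 7.586×10⁷) = √(1.670×10⁹) = 40860 m/s.
That is 40.86 km/s.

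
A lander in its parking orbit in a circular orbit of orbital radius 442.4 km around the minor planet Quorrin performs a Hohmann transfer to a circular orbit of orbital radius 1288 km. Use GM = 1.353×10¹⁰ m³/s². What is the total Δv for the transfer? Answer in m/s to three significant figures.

r₁ = 442.4 km = 4.424×10⁵ m.
r₂ = 1288 km = 1.288×10⁶ m.
Transfer ellipse a_t = (r₁ + r₂)/2 = 8.652×10⁵ m.
At r₁: circular v_c1 = √(μ/r₁) = 174.9 m/s; transfer-periapsis v_p = √[μ(2/r₁ − 1/a_t)] = 213.4 m/s.
Δv₁ = v_p − v_c1 = 38.49 m/s.
At r₂: circular v_c2 = √(μ/r₂) = 102.5 m/s; transfer-apoapsis v_a = √[μ(2/r₂ − 1/a_t)] = 73.29 m/s.
Δv₂ = v_c2 − v_a = 29.20 m/s.
Total Δv = Δv₁ + Δv₂ = 67.70 m/s.

Δv_total ≈ 67.7 m/s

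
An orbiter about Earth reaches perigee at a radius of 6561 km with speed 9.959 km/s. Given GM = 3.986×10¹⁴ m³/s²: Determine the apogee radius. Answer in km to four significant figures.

apogee radius ≈ 29150 km

r_p = 6.561×10⁶ m.
Specific energy ε = v²/2 − μ/r = -1.116×10⁷ J/kg, so a = −μ/(2ε) = 1.786×10⁷ m.
The apsides satisfy r_p + r_a = 2a, so the apogee radius is 2a − r_p = 2.915×10⁷ m = 29149 km.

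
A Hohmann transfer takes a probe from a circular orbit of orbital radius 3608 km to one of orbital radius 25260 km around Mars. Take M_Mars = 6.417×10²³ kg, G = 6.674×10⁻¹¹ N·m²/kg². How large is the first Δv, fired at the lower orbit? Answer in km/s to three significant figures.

μ = GM = 6.674×10⁻¹¹ × 6.417×10²³ = 4.283×10¹³ m³/s².
r₁ = 3608 km = 3.608×10⁶ m.
r₂ = 25260 km = 2.526×10⁷ m.
Transfer ellipse a_t = (r₁ + r₂)/2 = 1.443×10⁷ m.
At r₁: circular v_c1 = √(μ/r₁) = 3445 m/s; transfer-periapsis v_p = √[μ(2/r₁ − 1/a_t)] = 4558 m/s.
Δv₁ = v_p − v_c1 = 1112 m/s.
= 1.112 km/s.

Δv ≈ 1.11 km/s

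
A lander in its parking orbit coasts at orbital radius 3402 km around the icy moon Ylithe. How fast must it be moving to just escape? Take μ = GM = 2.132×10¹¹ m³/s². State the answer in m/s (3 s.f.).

v_esc ≈ 354 m/s

r = 3402 km = 3.402×10⁶ m.
Escape speed v_esc = √(2μ/r) = √(2 × 2.132×10¹¹ / 3.402×10⁶) = √(1.253×10⁵) = 354.0 m/s.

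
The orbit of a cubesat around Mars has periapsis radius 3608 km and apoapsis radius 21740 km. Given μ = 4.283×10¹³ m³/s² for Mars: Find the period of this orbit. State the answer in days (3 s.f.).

T ≈ 0.501 days

Semi-major axis a = (r_p + r_a)/2 = (3608.0 + 21740)/2 = 12674 km = 1.267×10⁷ m.
By Kepler's third law T = 2π√(a³/μ) = 2π × 6.894×10³ = 4.332×10⁴ s.
= 0.5014 days.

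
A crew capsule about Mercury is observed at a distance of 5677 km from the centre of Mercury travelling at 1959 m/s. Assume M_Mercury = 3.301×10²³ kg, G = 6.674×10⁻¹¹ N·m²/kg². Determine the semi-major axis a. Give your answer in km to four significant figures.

a ≈ 5615 km

μ = GM = 6.674×10⁻¹¹ × 3.301×10²³ = 2.203×10¹³ m³/s².
r = 5.677×10⁶ m.
Specific orbital energy ε = v²/2 − μ/r = (1959)²/2 − 2.203×10¹³/5.677×10⁶ = -1.962×10⁶ J/kg.
Since ε = −μ/(2a), a = −μ/(2ε) = 5.615×10⁶ m = 5614.7 km.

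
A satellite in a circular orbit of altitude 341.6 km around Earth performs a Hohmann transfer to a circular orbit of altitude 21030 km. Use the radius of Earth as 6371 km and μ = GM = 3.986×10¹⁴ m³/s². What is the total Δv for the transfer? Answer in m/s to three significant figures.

Δv_total ≈ 3480 m/s

r₁ = 6371 + 341.6 = 6712.6 km = 6.7126×10⁶ m.
r₂ = 6371 + 21030 = 27401 km = 2.7401×10⁷ m.
Transfer ellipse a_t = (r₁ + r₂)/2 = 1.706×10⁷ m.
At r₁: circular v_c1 = √(μ/r₁) = 7706 m/s; transfer-perigee v_p = √[μ(2/r₁ − 1/a_t)] = 9767 m/s.
Δv₁ = v_p − v_c1 = 2061 m/s.
At r₂: circular v_c2 = √(μ/r₂) = 3814 m/s; transfer-apogee v_a = √[μ(2/r₂ − 1/a_t)] = 2393 m/s.
Δv₂ = v_c2 − v_a = 1421 m/s.
Total Δv = Δv₁ + Δv₂ = 3482 m/s.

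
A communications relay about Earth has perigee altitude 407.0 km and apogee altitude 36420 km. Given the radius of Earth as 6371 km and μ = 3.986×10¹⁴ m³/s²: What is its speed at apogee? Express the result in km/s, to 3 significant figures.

v ≈ 1.60 km/s

r_p = 6371 + 407.0 = 6778.0 km = 6.7780×10⁶ m.
r_a = 6371 + 36420 = 42791 km = 4.2791×10⁷ m.
Semi-major axis a = (r_p + r_a)/2 = 24784 km = 2.478×10⁷ m.
Vis-viva: v² = μ(2/r − 1/a) = 3.986×10¹⁴ × (4.674×10⁻⁸ − 4.035×10⁻⁸) = 2.547×10⁶ m²/s².
v = 1596 m/s = 1.596 km/s.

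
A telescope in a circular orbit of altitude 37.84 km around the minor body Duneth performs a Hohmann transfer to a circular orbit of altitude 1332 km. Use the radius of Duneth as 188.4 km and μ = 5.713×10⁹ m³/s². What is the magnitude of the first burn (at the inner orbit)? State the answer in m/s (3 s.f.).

r₁ = 188.4 + 37.84 = 226.24 km = 2.2624×10⁵ m.
r₂ = 188.4 + 1332 = 1520.4 km = 1.5204×10⁶ m.
Transfer ellipse a_t = (r₁ + r₂)/2 = 8.733×10⁵ m.
At r₁: circular v_c1 = √(μ/r₁) = 158.9 m/s; transfer-periapsis v_p = √[μ(2/r₁ − 1/a_t)] = 209.7 m/s.
Δv₁ = v_p − v_c1 = 50.76 m/s.

Δv ≈ 50.8 m/s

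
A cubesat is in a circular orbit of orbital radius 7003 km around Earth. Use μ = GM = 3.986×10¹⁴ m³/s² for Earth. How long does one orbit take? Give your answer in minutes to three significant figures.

T ≈ 97.2 minutes

r = 7003 km = 7.003×10⁶ m.
Kepler's third law: T = 2π√(r³/μ) = 2π√((7.003×10⁶)³ / 3.986×10¹⁴).
r³/μ = 8.616×10⁵ s², so T = 2π × 9.282×10² = 5.832×10³ s.
Converting: 5.832×10³ s ÷ 60.00 = 97.20 minutes.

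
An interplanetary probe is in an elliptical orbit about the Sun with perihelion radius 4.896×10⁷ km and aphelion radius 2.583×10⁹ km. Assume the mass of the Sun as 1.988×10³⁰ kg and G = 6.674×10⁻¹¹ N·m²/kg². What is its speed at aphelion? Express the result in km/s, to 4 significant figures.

v ≈ 1.382 km/s

μ = GM = 6.674×10⁻¹¹ × 1.988×10³⁰ = 1.327×10²⁰ m³/s².
Semi-major axis a = (r_p + r_a)/2 = 1.3160×10⁹ km = 1.316×10¹² m.
Vis-viva: v² = μ(2/r − 1/a) = 1.327×10²⁰ × (7.743×10⁻¹³ − 7.599×10⁻¹³) = 1.911×10⁶ m²/s².
v = 1382 m/s = 1.382 km/s.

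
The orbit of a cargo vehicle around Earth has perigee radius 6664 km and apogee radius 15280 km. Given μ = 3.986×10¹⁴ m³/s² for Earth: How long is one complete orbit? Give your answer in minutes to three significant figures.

T ≈ 191 minutes

Semi-major axis a = (r_p + r_a)/2 = (6664.0 + 15280)/2 = 10972 km = 1.097×10⁷ m.
By Kepler's third law T = 2π√(a³/μ) = 2π × 1.820×10³ = 1.144×10⁴ s.
= 190.6 minutes.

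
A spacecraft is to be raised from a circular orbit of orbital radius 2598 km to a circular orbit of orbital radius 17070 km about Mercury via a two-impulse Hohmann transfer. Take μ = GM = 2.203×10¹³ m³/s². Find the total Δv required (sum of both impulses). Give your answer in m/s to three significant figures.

r₁ = 2598 km = 2.598×10⁶ m.
r₂ = 17070 km = 1.707×10⁷ m.
Transfer ellipse a_t = (r₁ + r₂)/2 = 9.834×10⁶ m.
At r₁: circular v_c1 = √(μ/r₁) = 2912 m/s; transfer-periherm v_p = √[μ(2/r₁ − 1/a_t)] = 3837 m/s.
Δv₁ = v_p − v_c1 = 924.6 m/s.
At r₂: circular v_c2 = √(μ/r₂) = 1136 m/s; transfer-apoherm v_a = √[μ(2/r₂ − 1/a_t)] = 583.9 m/s.
Δv₂ = v_c2 − v_a = 552.1 m/s.
Total Δv = Δv₁ + Δv₂ = 1477 m/s.

Δv_total ≈ 1480 m/s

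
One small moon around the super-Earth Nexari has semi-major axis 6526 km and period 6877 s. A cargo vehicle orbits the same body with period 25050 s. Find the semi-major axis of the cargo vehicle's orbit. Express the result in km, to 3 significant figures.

a₂ ≈ 15400 km

Kepler's third law: a³ ∝ T², so a₂ = a₁ (T₂/T₁)^(2/3).
T₂/T₁ = 3.643, (T₂/T₁)^(2/3) = 2.367.
a₂ = 6526 × 2.367 = 15450 km.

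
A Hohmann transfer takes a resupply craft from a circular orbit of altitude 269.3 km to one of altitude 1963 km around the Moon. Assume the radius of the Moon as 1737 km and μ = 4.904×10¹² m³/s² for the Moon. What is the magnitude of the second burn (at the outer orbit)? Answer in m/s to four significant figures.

r₁ = 1737 + 269.3 = 2006.3 km = 2.0063×10⁶ m.
r₂ = 1737 + 1963 = 3700.0 km = 3.7000×10⁶ m.
Transfer ellipse a_t = (r₁ + r₂)/2 = 2.853×10⁶ m.
At r₁: circular v_c1 = √(μ/r₁) = 1563 m/s; transfer-perilune v_p = √[μ(2/r₁ − 1/a_t)] = 1780 m/s.
At r₂: circular v_c2 = √(μ/r₂) = 1151 m/s; transfer-apolune v_a = √[μ(2/r₂ − 1/a_t)] = 965.4 m/s.
Δv₂ = v_c2 − v_a = 185.9 m/s.

Δv ≈ 185.9 m/s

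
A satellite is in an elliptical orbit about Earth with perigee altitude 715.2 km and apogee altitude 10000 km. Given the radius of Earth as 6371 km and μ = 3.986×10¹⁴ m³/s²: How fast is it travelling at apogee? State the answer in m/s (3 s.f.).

v ≈ 3840 m/s

r_p = 6371 + 715.2 = 7086.2 km = 7.0862×10⁶ m.
r_a = 6371 + 10000 = 16371 km = 1.6371×10⁷ m.
Semi-major axis a = (r_p + r_a)/2 = 11729 km = 1.173×10⁷ m.
Vis-viva: v² = μ(2/r − 1/a) = 3.986×10¹⁴ × (1.222×10⁻⁷ − 8.526×10⁻⁸) = 1.471×10⁷ m²/s².
v = 3835 m/s.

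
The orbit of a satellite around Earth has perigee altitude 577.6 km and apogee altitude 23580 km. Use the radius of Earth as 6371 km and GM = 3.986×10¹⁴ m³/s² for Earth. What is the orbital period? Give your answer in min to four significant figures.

T ≈ 415.7 min

r_p = 6371 + 577.6 = 6948.6 km = 6.9486×10⁶ m.
r_a = 6371 + 23580 = 29951 km = 2.9951×10⁷ m.
Semi-major axis a = (r_p + r_a)/2 = (6948.6 + 29951)/2 = 18450 km = 1.845×10⁷ m.
By Kepler's third law T = 2π√(a³/μ) = 2π × 3.969×10³ = 2.494×10⁴ s.
= 415.7 min.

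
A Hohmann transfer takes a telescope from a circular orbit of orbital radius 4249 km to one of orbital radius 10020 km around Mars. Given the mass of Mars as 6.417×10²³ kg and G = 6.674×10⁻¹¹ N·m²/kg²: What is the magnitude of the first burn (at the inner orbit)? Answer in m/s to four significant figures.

μ = GM = 6.674×10⁻¹¹ × 6.417×10²³ = 4.283×10¹³ m³/s².
r₁ = 4249 km = 4.249×10⁶ m.
r₂ = 10020 km = 1.002×10⁷ m.
Transfer ellipse a_t = (r₁ + r₂)/2 = 7.134×10⁶ m.
At r₁: circular v_c1 = √(μ/r₁) = 3175 m/s; transfer-periapsis v_p = √[μ(2/r₁ − 1/a_t)] = 3762 m/s.
Δv₁ = v_p − v_c1 = 587.6 m/s.

Δv ≈ 587.6 m/s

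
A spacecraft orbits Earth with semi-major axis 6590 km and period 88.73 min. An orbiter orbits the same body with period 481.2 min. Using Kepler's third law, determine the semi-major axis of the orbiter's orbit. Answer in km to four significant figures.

Kepler's third law: a³ ∝ T², so a₂ = a₁ (T₂/T₁)^(2/3).
T₂/T₁ = 5.423, (T₂/T₁)^(2/3) = 3.087.
a₂ = 6590 × 3.087 = 20340 km.

a₂ ≈ 20340 km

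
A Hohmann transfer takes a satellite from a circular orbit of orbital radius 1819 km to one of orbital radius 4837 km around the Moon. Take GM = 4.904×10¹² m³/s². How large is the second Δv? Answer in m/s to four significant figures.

Δv ≈ 262.5 m/s

r₁ = 1819 km = 1.819×10⁶ m.
r₂ = 4837 km = 4.837×10⁶ m.
Transfer ellipse a_t = (r₁ + r₂)/2 = 3.328×10⁶ m.
At r₁: circular v_c1 = √(μ/r₁) = 1642 m/s; transfer-perilune v_p = √[μ(2/r₁ − 1/a_t)] = 1979 m/s.
At r₂: circular v_c2 = √(μ/r₂) = 1007 m/s; transfer-apolune v_a = √[μ(2/r₂ − 1/a_t)] = 744.4 m/s.
Δv₂ = v_c2 − v_a = 262.5 m/s.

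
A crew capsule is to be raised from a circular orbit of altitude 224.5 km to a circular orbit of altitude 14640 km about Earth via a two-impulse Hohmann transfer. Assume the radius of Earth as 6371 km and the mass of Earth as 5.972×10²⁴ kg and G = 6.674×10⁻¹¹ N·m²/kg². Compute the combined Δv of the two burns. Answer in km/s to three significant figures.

μ = GM = 6.674×10⁻¹¹ × 5.972×10²⁴ = 3.986×10¹⁴ m³/s².
r₁ = 6371 + 224.5 = 6595.5 km = 6.5955×10⁶ m.
r₂ = 6371 + 14640 = 21011 km = 2.1011×10⁷ m.
Transfer ellipse a_t = (r₁ + r₂)/2 = 1.380×10⁷ m.
At r₁: circular v_c1 = √(μ/r₁) = 7774 m/s; transfer-perigee v_p = √[μ(2/r₁ − 1/a_t)] = 9591 m/s.
Δv₁ = v_p − v_c1 = 1817 m/s.
At r₂: circular v_c2 = √(μ/r₂) = 4355 m/s; transfer-apogee v_a = √[μ(2/r₂ − 1/a_t)] = 3011 m/s.
Δv₂ = v_c2 − v_a = 1345 m/s.
Total Δv = Δv₁ + Δv₂ = 3162 m/s = 3.162 km/s.

Δv_total ≈ 3.16 km/s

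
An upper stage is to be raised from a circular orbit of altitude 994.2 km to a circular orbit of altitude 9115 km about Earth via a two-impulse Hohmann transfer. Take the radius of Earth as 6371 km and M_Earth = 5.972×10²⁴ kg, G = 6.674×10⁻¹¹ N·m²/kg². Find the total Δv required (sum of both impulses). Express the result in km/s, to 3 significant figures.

μ = GM = 6.674×10⁻¹¹ × 5.972×10²⁴ = 3.986×10¹⁴ m³/s².
r₁ = 6371 + 994.2 = 7365.2 km = 7.3652×10⁶ m.
r₂ = 6371 + 9115 = 15486 km = 1.5486×10⁷ m.
Transfer ellipse a_t = (r₁ + r₂)/2 = 1.143×10⁷ m.
At r₁: circular v_c1 = √(μ/r₁) = 7356 m/s; transfer-perigee v_p = √[μ(2/r₁ − 1/a_t)] = 8564 m/s.
Δv₁ = v_p − v_c1 = 1208 m/s.
At r₂: circular v_c2 = √(μ/r₂) = 5073 m/s; transfer-apogee v_a = √[μ(2/r₂ − 1/a_t)] = 4073 m/s.
Δv₂ = v_c2 − v_a = 1000 m/s.
Total Δv = Δv₁ + Δv₂ = 2208 m/s = 2.208 km/s.

Δv_total ≈ 2.21 km/s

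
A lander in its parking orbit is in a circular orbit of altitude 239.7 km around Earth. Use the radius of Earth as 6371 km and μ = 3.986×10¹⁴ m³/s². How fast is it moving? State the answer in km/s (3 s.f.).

r = 6371 + 239.7 = 6610.7 km = 6.6107×10⁶ m.
For a circular orbit v = √(μ/r) = √(3.986×10¹⁴ / 6.611×10⁶) = √(6.030×10⁷) = 7765 m/s.
That is 7.765 km/s.

v ≈ 7.77 km/s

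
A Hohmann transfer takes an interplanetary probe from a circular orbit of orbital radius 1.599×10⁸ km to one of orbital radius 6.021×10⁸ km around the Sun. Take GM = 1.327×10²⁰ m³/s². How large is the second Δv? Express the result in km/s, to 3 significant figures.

r₁ = 1.599×10⁸ km = 1.599×10¹¹ m.
r₂ = 6.021×10⁸ km = 6.021×10¹¹ m.
Transfer ellipse a_t = (r₁ + r₂)/2 = 3.810×10¹¹ m.
At r₁: circular v_c1 = √(μ/r₁) = 28810 m/s; transfer-perihelion v_p = √[μ(2/r₁ − 1/a_t)] = 36210 m/s.
At r₂: circular v_c2 = √(μ/r₂) = 14850 m/s; transfer-aphelion v_a = √[μ(2/r₂ − 1/a_t)] = 9618 m/s.
Δv₂ = v_c2 − v_a = 5228 m/s.
= 5.228 km/s.

Δv ≈ 5.23 km/s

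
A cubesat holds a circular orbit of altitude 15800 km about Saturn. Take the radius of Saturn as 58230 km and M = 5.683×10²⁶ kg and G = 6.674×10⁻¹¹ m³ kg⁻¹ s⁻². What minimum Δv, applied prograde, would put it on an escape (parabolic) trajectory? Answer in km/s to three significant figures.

Δv ≈ 9.38 km/s

μ = GM = 6.674×10⁻¹¹ × 5.683×10²⁶ = 3.793×10¹⁶ m³/s².
r = 58230 + 15800 = 74030 km = 7.4030×10⁷ m.
Circular speed v_c = √(μ/r) = 22630 m/s.
Escape speed v_esc = √(2μ/r) = √2 × v_c = 32010 m/s.
Δv = v_esc − v_c = 9376 m/s = 9.376 km/s.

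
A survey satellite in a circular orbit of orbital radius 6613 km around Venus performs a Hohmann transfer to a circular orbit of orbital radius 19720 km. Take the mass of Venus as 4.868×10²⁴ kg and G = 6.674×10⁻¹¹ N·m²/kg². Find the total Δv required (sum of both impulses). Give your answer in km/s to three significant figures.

Δv_total ≈ 2.75 km/s

μ = GM = 6.674×10⁻¹¹ × 4.868×10²⁴ = 3.249×10¹⁴ m³/s².
r₁ = 6613 km = 6.613×10⁶ m.
r₂ = 19720 km = 1.972×10⁷ m.
Transfer ellipse a_t = (r₁ + r₂)/2 = 1.317×10⁷ m.
At r₁: circular v_c1 = √(μ/r₁) = 7009 m/s; transfer-periapsis v_p = √[μ(2/r₁ − 1/a_t)] = 8578 m/s.
Δv₁ = v_p − v_c1 = 1569 m/s.
At r₂: circular v_c2 = √(μ/r₂) = 4059 m/s; transfer-apoapsis v_a = √[μ(2/r₂ − 1/a_t)] = 2877 m/s.
Δv₂ = v_c2 − v_a = 1182 m/s.
Total Δv = Δv₁ + Δv₂ = 2751 m/s = 2.751 km/s.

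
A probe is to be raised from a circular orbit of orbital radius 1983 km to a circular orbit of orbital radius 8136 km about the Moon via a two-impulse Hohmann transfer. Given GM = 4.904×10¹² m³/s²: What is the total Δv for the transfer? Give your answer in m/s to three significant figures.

r₁ = 1983 km = 1.983×10⁶ m.
r₂ = 8136 km = 8.136×10⁶ m.
Transfer ellipse a_t = (r₁ + r₂)/2 = 5.060×10⁶ m.
At r₁: circular v_c1 = √(μ/r₁) = 1573 m/s; transfer-perilune v_p = √[μ(2/r₁ − 1/a_t)] = 1994 m/s.
Δv₁ = v_p − v_c1 = 421.6 m/s.
At r₂: circular v_c2 = √(μ/r₂) = 776.4 m/s; transfer-apolune v_a = √[μ(2/r₂ − 1/a_t)] = 486.0 m/s.
Δv₂ = v_c2 − v_a = 290.3 m/s.
Total Δv = Δv₁ + Δv₂ = 711.9 m/s.

Δv_total ≈ 712 m/s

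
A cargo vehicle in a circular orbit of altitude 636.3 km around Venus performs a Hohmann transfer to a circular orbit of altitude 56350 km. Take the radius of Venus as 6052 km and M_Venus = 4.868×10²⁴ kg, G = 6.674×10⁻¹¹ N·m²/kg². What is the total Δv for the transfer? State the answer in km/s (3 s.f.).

μ = GM = 6.674×10⁻¹¹ × 4.868×10²⁴ = 3.249×10¹⁴ m³/s².
r₁ = 6052 + 636.3 = 6688.3 km = 6.6883×10⁶ m.
r₂ = 6052 + 56350 = 62402 km = 6.2402×10⁷ m.
Transfer ellipse a_t = (r₁ + r₂)/2 = 3.455×10⁷ m.
At r₁: circular v_c1 = √(μ/r₁) = 6970 m/s; transfer-periapsis v_p = √[μ(2/r₁ − 1/a_t)] = 9367 m/s.
Δv₁ = v_p − v_c1 = 2398 m/s.
At r₂: circular v_c2 = √(μ/r₂) = 2282 m/s; transfer-apoapsis v_a = √[μ(2/r₂ − 1/a_t)] = 1004 m/s.
Δv₂ = v_c2 − v_a = 1278 m/s.
Total Δv = Δv₁ + Δv₂ = 3675 m/s = 3.675 km/s.

Δv_total ≈ 3.68 km/s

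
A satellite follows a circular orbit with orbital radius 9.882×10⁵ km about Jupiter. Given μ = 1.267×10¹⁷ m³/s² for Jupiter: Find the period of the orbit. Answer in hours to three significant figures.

r = 9.882×10⁵ km = 9.882×10⁸ m.
Kepler's third law: T = 2π√(r³/μ) = 2π√((9.882×10⁸)³ / 1.267×10¹⁷).
r³/μ = 7.617×10⁹ s², so T = 2π × 8.727×10⁴ = 5.484×10⁵ s.
Converting: 5.484×10⁵ s ÷ 3600 = 152.3 hours.

T ≈ 152 hours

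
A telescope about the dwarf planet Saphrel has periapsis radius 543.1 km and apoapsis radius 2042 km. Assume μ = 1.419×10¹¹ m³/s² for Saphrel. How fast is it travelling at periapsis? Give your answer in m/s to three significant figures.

v ≈ 642 m/s

Semi-major axis a = (r_p + r_a)/2 = 1292.5 km = 1.293×10⁶ m.
Vis-viva: v² = μ(2/r − 1/a) = 1.419×10¹¹ × (3.683×10⁻⁶ − 7.737×10⁻⁷) = 4.128×10⁵ m²/s².
v = 642.5 m/s.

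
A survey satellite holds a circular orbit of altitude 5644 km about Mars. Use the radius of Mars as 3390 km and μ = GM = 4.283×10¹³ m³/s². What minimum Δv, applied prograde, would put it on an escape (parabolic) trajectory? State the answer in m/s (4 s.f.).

r = 3390 + 5644 = 9034.0 km = 9.0340×10⁶ m.
Circular speed v_c = √(μ/r) = 2177 m/s.
Escape speed v_esc = √(2μ/r) = √2 × v_c = 3079 m/s.
Δv = v_esc − v_c = 901.9 m/s.

Δv ≈ 901.9 m/s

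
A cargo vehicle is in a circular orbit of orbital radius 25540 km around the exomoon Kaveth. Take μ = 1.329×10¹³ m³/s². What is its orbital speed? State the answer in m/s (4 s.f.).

r = 25540 km = 2.554×10⁷ m.
For a circular orbit v = √(μ/r) = √(1.329×10¹³ / 2.554×10⁷) = √(5.204×10⁵) = 721.4 m/s.

v ≈ 721.4 m/s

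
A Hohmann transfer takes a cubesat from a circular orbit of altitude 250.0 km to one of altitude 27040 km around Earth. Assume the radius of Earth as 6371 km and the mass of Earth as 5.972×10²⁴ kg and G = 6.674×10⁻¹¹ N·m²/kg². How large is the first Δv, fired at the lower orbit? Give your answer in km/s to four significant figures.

μ = GM = 6.674×10⁻¹¹ × 5.972×10²⁴ = 3.986×10¹⁴ m³/s².
r₁ = 6371 + 250.0 = 6621.0 km = 6.6210×10⁶ m.
r₂ = 6371 + 27040 = 33411 km = 3.3411×10⁷ m.
Transfer ellipse a_t = (r₁ + r₂)/2 = 2.002×10⁷ m.
At r₁: circular v_c1 = √(μ/r₁) = 7759 m/s; transfer-perigee v_p = √[μ(2/r₁ − 1/a_t)] = 10020 m/s.
Δv₁ = v_p − v_c1 = 2265 m/s.
= 2.265 km/s.

Δv ≈ 2.265 km/s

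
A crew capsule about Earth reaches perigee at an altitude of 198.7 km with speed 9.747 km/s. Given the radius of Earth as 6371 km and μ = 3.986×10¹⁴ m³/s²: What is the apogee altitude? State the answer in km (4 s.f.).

apogee altitude ≈ 17320 km

r_p = 6371 + 198.7 = 6569.7 km = 6.570×10⁶ m.
Specific energy ε = v²/2 − μ/r = -1.317×10⁷ J/kg, so a = −μ/(2ε) = 1.513×10⁷ m.
The apsides satisfy r_p + r_a = 2a, so the apogee radius is 2a − r_p = 2.369×10⁷ m = 23695 km.
Apogee altitude = 23695 − 6371 = 17324 km.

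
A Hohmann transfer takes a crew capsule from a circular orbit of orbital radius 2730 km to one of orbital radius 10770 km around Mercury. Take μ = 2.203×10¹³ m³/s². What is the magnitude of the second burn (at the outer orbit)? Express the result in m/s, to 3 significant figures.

Δv ≈ 521 m/s

r₁ = 2730 km = 2.730×10⁶ m.
r₂ = 10770 km = 1.077×10⁷ m.
Transfer ellipse a_t = (r₁ + r₂)/2 = 6.750×10⁶ m.
At r₁: circular v_c1 = √(μ/r₁) = 2841 m/s; transfer-periherm v_p = √[μ(2/r₁ − 1/a_t)] = 3588 m/s.
At r₂: circular v_c2 = √(μ/r₂) = 1430 m/s; transfer-apoherm v_a = √[μ(2/r₂ − 1/a_t)] = 909.6 m/s.
Δv₂ = v_c2 − v_a = 520.7 m/s.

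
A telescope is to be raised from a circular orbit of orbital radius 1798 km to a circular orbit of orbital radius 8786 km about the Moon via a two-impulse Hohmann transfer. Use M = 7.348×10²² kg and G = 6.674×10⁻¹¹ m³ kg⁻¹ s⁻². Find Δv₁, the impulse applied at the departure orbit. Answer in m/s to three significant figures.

Δv ≈ 476 m/s

μ = GM = 6.674×10⁻¹¹ × 7.348×10²² = 4.904×10¹² m³/s².
r₁ = 1798 km = 1.798×10⁶ m.
r₂ = 8786 km = 8.786×10⁶ m.
Transfer ellipse a_t = (r₁ + r₂)/2 = 5.292×10⁶ m.
At r₁: circular v_c1 = √(μ/r₁) = 1652 m/s; transfer-perilune v_p = √[μ(2/r₁ − 1/a_t)] = 2128 m/s.
Δv₁ = v_p − v_c1 = 476.5 m/s.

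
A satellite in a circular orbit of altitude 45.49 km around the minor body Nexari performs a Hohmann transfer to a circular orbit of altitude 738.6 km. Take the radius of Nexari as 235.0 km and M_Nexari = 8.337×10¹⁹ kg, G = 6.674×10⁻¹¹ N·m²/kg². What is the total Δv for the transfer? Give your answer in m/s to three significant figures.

Δv_total ≈ 59.7 m/s

μ = GM = 6.674×10⁻¹¹ × 8.337×10¹⁹ = 5.564×10⁹ m³/s².
r₁ = 235.0 + 45.49 = 280.49 km = 2.8049×10⁵ m.
r₂ = 235.0 + 738.6 = 973.60 km = 9.7360×10⁵ m.
Transfer ellipse a_t = (r₁ + r₂)/2 = 6.270×10⁵ m.
At r₁: circular v_c1 = √(μ/r₁) = 140.8 m/s; transfer-periapsis v_p = √[μ(2/r₁ − 1/a_t)] = 175.5 m/s.
Δv₁ = v_p − v_c1 = 34.66 m/s.
At r₂: circular v_c2 = √(μ/r₂) = 75.60 m/s; transfer-apoapsis v_a = √[μ(2/r₂ − 1/a_t)] = 50.56 m/s.
Δv₂ = v_c2 − v_a = 25.04 m/s.
Total Δv = Δv₁ + Δv₂ = 59.69 m/s.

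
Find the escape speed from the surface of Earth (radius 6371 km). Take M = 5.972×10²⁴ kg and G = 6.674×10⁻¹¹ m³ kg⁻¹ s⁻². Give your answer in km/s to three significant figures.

v_esc ≈ 11.2 km/s

μ = GM = 6.674×10⁻¹¹ × 5.972×10²⁴ = 3.986×10¹⁴ m³/s².
r = R = 6.371×10⁶ m.
Escape speed v_esc = √(2μ/r) = √(2 × 3.986×10¹⁴ / 6.371×10⁶) = √(1.251×10⁸) = 11190 m/s.
= 11.19 km/s.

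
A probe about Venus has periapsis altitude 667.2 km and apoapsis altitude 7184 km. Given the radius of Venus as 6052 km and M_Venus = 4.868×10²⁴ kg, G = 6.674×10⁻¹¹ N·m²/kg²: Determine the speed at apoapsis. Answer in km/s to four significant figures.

v ≈ 4.066 km/s

μ = GM = 6.674×10⁻¹¹ × 4.868×10²⁴ = 3.249×10¹⁴ m³/s².
r_p = 6052 + 667.2 = 6719.2 km = 6.7192×10⁶ m.
r_a = 6052 + 7184 = 13236 km = 1.3236×10⁷ m.
Semi-major axis a = (r_p + r_a)/2 = 9977.6 km = 9.978×10⁶ m.
Vis-viva: v² = μ(2/r − 1/a) = 3.249×10¹⁴ × (1.511×10⁻⁷ − 1.002×10⁻⁷) = 1.653×10⁷ m²/s².
v = 4066 m/s = 4.066 km/s.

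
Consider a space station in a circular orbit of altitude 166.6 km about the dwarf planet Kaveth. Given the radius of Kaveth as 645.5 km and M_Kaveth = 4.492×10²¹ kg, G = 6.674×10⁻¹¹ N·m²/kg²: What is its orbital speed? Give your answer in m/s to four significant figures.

μ = GM = 6.674×10⁻¹¹ × 4.492×10²¹ = 2.998×10¹¹ m³/s².
r = 645.5 + 166.6 = 812.10 km = 8.1210×10⁵ m.
For a circular orbit v = √(μ/r) = √(2.998×10¹¹ / 8.121×10⁵) = √(3.692×10⁵) = 607.6 m/s.

v ≈ 607.6 m/s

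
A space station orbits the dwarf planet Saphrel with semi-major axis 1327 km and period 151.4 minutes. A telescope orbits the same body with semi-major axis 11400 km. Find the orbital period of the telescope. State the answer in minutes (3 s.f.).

Kepler's third law: T² ∝ a³, so T₂ = T₁ (a₂/a₁)^(3/2).
a₂/a₁ = 8.591, (a₂/a₁)^(3/2) = 25.18.
T₂ = 151.4 × 25.18 = 3812 minutes.

T₂ ≈ 3810 minutes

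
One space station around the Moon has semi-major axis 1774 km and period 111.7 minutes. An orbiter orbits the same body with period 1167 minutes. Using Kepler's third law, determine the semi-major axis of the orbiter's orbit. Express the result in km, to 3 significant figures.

Kepler's third law: a³ ∝ T², so a₂ = a₁ (T₂/T₁)^(2/3).
T₂/T₁ = 10.45, (T₂/T₁)^(2/3) = 4.779.
a₂ = 1774 × 4.779 = 8478 km.

a₂ ≈ 8480 km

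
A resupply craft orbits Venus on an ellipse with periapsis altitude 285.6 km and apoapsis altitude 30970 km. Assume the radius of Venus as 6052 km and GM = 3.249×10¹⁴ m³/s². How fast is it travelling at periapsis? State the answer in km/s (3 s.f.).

v ≈ 9.36 km/s

r_p = 6052 + 285.6 = 6337.6 km = 6.3376×10⁶ m.
r_a = 6052 + 30970 = 37022 km = 3.7022×10⁷ m.
Semi-major axis a = (r_p + r_a)/2 = 21680 km = 2.168×10⁷ m.
Vis-viva: v² = μ(2/r − 1/a) = 3.249×10¹⁴ × (3.156×10⁻⁷ − 4.613×10⁻⁸) = 8.754×10⁷ m²/s².
v = 9357 m/s = 9.357 km/s.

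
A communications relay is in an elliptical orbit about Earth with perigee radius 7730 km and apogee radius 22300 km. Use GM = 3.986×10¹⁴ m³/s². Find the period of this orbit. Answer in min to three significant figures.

T ≈ 305 min

Semi-major axis a = (r_p + r_a)/2 = (7730.0 + 22300)/2 = 15015 km = 1.502×10⁷ m.
By Kepler's third law T = 2π√(a³/μ) = 2π × 2.914×10³ = 1.831×10⁴ s.
= 305.2 min.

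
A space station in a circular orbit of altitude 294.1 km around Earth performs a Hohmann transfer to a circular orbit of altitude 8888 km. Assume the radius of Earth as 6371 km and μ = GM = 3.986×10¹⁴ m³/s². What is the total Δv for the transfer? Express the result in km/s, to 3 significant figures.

r₁ = 6371 + 294.1 = 6665.1 km = 6.6651×10⁶ m.
r₂ = 6371 + 8888 = 15259 km = 1.5259×10⁷ m.
Transfer ellipse a_t = (r₁ + r₂)/2 = 1.096×10⁷ m.
At r₁: circular v_c1 = √(μ/r₁) = 7733 m/s; transfer-perigee v_p = √[μ(2/r₁ − 1/a_t)] = 9124 m/s.
Δv₁ = v_p − v_c1 = 1391 m/s.
At r₂: circular v_c2 = √(μ/r₂) = 5111 m/s; transfer-apogee v_a = √[μ(2/r₂ − 1/a_t)] = 3985 m/s.
Δv₂ = v_c2 − v_a = 1126 m/s.
Total Δv = Δv₁ + Δv₂ = 2516 m/s = 2.516 km/s.

Δv_total ≈ 2.52 km/s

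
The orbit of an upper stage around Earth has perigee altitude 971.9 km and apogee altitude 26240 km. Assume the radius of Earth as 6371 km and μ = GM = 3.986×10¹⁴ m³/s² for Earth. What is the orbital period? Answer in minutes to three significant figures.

T ≈ 468 minutes

r_p = 6371 + 971.9 = 7342.9 km = 7.3429×10⁶ m.
r_a = 6371 + 26240 = 32611 km = 3.2611×10⁷ m.
Semi-major axis a = (r_p + r_a)/2 = (7342.9 + 32611)/2 = 19977 km = 1.998×10⁷ m.
By Kepler's third law T = 2π√(a³/μ) = 2π × 4.472×10³ = 2.810×10⁴ s.
= 468.3 minutes.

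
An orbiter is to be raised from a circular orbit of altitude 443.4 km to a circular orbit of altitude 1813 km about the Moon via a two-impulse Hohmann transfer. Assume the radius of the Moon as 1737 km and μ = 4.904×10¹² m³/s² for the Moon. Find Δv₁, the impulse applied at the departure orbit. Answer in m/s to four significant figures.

r₁ = 1737 + 443.4 = 2180.4 km = 2.1804×10⁶ m.
r₂ = 1737 + 1813 = 3550.0 km = 3.5500×10⁶ m.
Transfer ellipse a_t = (r₁ + r₂)/2 = 2.865×10⁶ m.
At r₁: circular v_c1 = √(μ/r₁) = 1500 m/s; transfer-perilune v_p = √[μ(2/r₁ − 1/a_t)] = 1669 m/s.
Δv₁ = v_p − v_c1 = 169.6 m/s.

Δv ≈ 169.6 m/s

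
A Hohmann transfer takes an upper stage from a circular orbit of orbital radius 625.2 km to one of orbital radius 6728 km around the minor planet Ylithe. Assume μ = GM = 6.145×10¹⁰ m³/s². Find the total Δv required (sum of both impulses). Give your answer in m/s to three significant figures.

r₁ = 625.2 km = 6.252×10⁵ m.
r₂ = 6728 km = 6.728×10⁶ m.
Transfer ellipse a_t = (r₁ + r₂)/2 = 3.677×10⁶ m.
At r₁: circular v_c1 = √(μ/r₁) = 313.5 m/s; transfer-periapsis v_p = √[μ(2/r₁ − 1/a_t)] = 424.1 m/s.
Δv₁ = v_p − v_c1 = 110.6 m/s.
At r₂: circular v_c2 = √(μ/r₂) = 95.57 m/s; transfer-apoapsis v_a = √[μ(2/r₂ − 1/a_t)] = 39.41 m/s.
Δv₂ = v_c2 − v_a = 56.16 m/s.
Total Δv = Δv₁ + Δv₂ = 166.8 m/s.

Δv_total ≈ 167 m/s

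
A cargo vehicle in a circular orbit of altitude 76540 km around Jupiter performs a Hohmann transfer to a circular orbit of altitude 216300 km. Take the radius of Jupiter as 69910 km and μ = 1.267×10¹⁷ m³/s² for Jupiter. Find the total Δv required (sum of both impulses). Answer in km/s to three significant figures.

Δv_total ≈ 8.15 km/s

r₁ = 69910 + 76540 = 146450 km = 1.4645×10⁸ m.
r₂ = 69910 + 216300 = 286210 km = 2.8621×10⁸ m.
Transfer ellipse a_t = (r₁ + r₂)/2 = 2.163×10⁸ m.
At r₁: circular v_c1 = √(μ/r₁) = 29410 m/s; transfer-perijove v_p = √[μ(2/r₁ − 1/a_t)] = 33830 m/s.
Δv₁ = v_p − v_c1 = 4419 m/s.
At r₂: circular v_c2 = √(μ/r₂) = 21040 m/s; transfer-apojove v_a = √[μ(2/r₂ − 1/a_t)] = 17310 m/s.
Δv₂ = v_c2 − v_a = 3729 m/s.
Total Δv = Δv₁ + Δv₂ = 8147 m/s = 8.147 km/s.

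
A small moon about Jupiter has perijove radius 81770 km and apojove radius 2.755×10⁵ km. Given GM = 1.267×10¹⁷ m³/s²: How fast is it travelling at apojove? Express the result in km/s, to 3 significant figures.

v ≈ 14.5 km/s

Semi-major axis a = (r_p + r_a)/2 = 1.7864×10⁵ km = 1.786×10⁸ m.
Vis-viva: v² = μ(2/r − 1/a) = 1.267×10¹⁷ × (7.260×10⁻⁹ − 5.598×10⁻⁹) = 2.105×10⁸ m²/s².
v = 14510 m/s = 14.51 km/s.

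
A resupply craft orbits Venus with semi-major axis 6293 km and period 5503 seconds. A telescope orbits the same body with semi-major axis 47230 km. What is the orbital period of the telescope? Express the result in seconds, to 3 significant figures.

T₂ ≈ 1.13×10⁵ seconds

Kepler's third law: T² ∝ a³, so T₂ = T₁ (a₂/a₁)^(3/2).
a₂/a₁ = 7.505, (a₂/a₁)^(3/2) = 20.56.
T₂ = 5503 × 20.56 = 1.131×10⁵ seconds.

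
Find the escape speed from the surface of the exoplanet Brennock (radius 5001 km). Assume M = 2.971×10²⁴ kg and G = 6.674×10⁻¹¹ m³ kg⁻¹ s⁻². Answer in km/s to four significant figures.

v_esc ≈ 8.905 km/s

μ = GM = 6.674×10⁻¹¹ × 2.971×10²⁴ = 1.983×10¹⁴ m³/s².
r = R = 5.001×10⁶ m.
Escape speed v_esc = √(2μ/r) = √(2 × 1.983×10¹⁴ / 5.001×10⁶) = √(7.930×10⁷) = 8905 m/s.
= 8.905 km/s.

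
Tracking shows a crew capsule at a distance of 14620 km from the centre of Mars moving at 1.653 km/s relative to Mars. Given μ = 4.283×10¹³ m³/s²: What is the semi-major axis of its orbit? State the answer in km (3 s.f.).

r = 1.462×10⁷ m.
Vis-viva rearranged: 1/a = 2/r − v²/μ = 1.368×10⁻⁷ − 6.380×10⁻⁸ = 7.300×10⁻⁸ m⁻¹.
a = 1.370×10⁷ m = 13698 km.

a ≈ 13700 km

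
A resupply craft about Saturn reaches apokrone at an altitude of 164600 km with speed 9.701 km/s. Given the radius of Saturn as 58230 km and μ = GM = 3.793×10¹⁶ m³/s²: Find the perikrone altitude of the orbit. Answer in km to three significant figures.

r_a = 58230 + 164600 = 2.2283×10⁵ km = 2.228×10⁸ m.
Specific energy ε = v²/2 − μ/r = -1.232×10⁸ J/kg, so a = −μ/(2ε) = 1.540×10⁸ m.
The apsides satisfy r_p + r_a = 2a, so the perikrone radius is 2a − r_a = 8.513×10⁷ m = 85131 km.
Perikrone altitude = 85131 − 58230 = 26901 km.

perikrone altitude ≈ 26900 km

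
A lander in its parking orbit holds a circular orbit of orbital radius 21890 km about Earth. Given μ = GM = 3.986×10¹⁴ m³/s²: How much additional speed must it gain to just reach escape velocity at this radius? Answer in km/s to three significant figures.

r = 21890 km = 2.189×10⁷ m.
Circular speed v_c = √(μ/r) = 4267 m/s.
Escape speed v_esc = √(2μ/r) = √2 × v_c = 6035 m/s.
Δv = v_esc − v_c = 1768 m/s = 1.768 km/s.

Δv ≈ 1.77 km/s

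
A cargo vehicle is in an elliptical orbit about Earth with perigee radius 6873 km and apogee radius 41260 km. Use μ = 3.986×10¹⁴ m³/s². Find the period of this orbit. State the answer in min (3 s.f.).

T ≈ 619 min

Semi-major axis a = (r_p + r_a)/2 = (6873.0 + 41260)/2 = 24066 km = 2.407×10⁷ m.
By Kepler's third law T = 2π√(a³/μ) = 2π × 5.914×10³ = 3.716×10⁴ s.
= 619.3 min.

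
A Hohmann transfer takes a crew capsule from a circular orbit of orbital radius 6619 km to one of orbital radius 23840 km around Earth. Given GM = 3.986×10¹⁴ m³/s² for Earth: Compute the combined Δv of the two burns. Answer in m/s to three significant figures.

Δv_total ≈ 3340 m/s

r₁ = 6619 km = 6.619×10⁶ m.
r₂ = 23840 km = 2.384×10⁷ m.
Transfer ellipse a_t = (r₁ + r₂)/2 = 1.523×10⁷ m.
At r₁: circular v_c1 = √(μ/r₁) = 7760 m/s; transfer-perigee v_p = √[μ(2/r₁ − 1/a_t)] = 9709 m/s.
Δv₁ = v_p − v_c1 = 1949 m/s.
At r₂: circular v_c2 = √(μ/r₂) = 4089 m/s; transfer-apogee v_a = √[μ(2/r₂ − 1/a_t)] = 2696 m/s.
Δv₂ = v_c2 − v_a = 1393 m/s.
Total Δv = Δv₁ + Δv₂ = 3342 m/s.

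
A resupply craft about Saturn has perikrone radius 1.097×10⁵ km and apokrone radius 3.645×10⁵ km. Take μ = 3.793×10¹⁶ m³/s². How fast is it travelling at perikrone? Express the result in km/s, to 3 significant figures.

Semi-major axis a = (r_p + r_a)/2 = 2.3710×10⁵ km = 2.371×10⁸ m.
Vis-viva: v² = μ(2/r − 1/a) = 3.793×10¹⁶ × (1.823×10⁻⁸ − 4.218×10⁻⁹) = 5.315×10⁸ m²/s².
v = 23060 m/s = 23.06 km/s.

v ≈ 23.1 km/s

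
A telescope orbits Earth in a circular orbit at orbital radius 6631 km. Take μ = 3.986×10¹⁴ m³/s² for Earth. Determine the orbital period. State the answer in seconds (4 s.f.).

r = 6631 km = 6.631×10⁶ m.
Kepler's third law: T = 2π√(r³/μ) = 2π√((6.631×10⁶)³ / 3.986×10¹⁴).
r³/μ = 7.315×10⁵ s², so T = 2π × 8.553×10² = 5.374×10³ s.

T ≈ 5374 seconds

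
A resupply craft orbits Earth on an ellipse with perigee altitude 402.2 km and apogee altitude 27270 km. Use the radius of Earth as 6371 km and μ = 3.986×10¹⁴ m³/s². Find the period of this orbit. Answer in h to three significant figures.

r_p = 6371 + 402.2 = 6773.2 km = 6.7732×10⁶ m.
r_a = 6371 + 27270 = 33641 km = 3.3641×10⁷ m.
Semi-major axis a = (r_p + r_a)/2 = (6773.2 + 33641)/2 = 20207 km = 2.021×10⁷ m.
By Kepler's third law T = 2π√(a³/μ) = 2π × 4.550×10³ = 2.859×10⁴ s.
= 7.941 h.

T ≈ 7.94 h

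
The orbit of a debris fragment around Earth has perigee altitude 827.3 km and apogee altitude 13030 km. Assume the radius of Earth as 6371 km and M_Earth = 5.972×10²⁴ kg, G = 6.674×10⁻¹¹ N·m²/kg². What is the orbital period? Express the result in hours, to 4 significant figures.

T ≈ 4.240 hours

μ = GM = 6.674×10⁻¹¹ × 5.972×10²⁴ = 3.986×10¹⁴ m³/s².
r_p = 6371 + 827.3 = 7198.3 km = 7.1983×10⁶ m.
r_a = 6371 + 13030 = 19401 km = 1.9401×10⁷ m.
Semi-major axis a = (r_p + r_a)/2 = (7198.3 + 19401)/2 = 13300 km = 1.330×10⁷ m.
By Kepler's third law T = 2π√(a³/μ) = 2π × 2.429×10³ = 1.526×10⁴ s.
= 4.240 hours.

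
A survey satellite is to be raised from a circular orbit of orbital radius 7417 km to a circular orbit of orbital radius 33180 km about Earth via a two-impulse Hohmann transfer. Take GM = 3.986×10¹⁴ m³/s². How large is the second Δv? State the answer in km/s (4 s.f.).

Δv ≈ 1.371 km/s

r₁ = 7417 km = 7.417×10⁶ m.
r₂ = 33180 km = 3.318×10⁷ m.
Transfer ellipse a_t = (r₁ + r₂)/2 = 2.030×10⁷ m.
At r₁: circular v_c1 = √(μ/r₁) = 7331 m/s; transfer-perigee v_p = √[μ(2/r₁ − 1/a_t)] = 9373 m/s.
At r₂: circular v_c2 = √(μ/r₂) = 3466 m/s; transfer-apogee v_a = √[μ(2/r₂ − 1/a_t)] = 2095 m/s.
Δv₂ = v_c2 − v_a = 1371 m/s.
= 1.371 km/s.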